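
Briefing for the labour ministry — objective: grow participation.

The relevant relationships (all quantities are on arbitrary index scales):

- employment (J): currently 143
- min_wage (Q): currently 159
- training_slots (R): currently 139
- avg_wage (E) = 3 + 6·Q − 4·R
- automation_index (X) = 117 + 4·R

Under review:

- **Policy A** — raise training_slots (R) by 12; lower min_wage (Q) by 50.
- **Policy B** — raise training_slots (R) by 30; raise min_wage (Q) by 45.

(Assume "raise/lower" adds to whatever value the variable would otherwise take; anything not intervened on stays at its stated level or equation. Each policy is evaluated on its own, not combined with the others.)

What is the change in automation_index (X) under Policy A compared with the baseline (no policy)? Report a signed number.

Baseline:
  R = 139
  X = 117 + 4·139 = 673
Policy A (R + 12, Q − 50):
  R = 139 + 12 = 151
  X = 117 + 4·151 = 721
Change in X: 721 − 673 = 48

48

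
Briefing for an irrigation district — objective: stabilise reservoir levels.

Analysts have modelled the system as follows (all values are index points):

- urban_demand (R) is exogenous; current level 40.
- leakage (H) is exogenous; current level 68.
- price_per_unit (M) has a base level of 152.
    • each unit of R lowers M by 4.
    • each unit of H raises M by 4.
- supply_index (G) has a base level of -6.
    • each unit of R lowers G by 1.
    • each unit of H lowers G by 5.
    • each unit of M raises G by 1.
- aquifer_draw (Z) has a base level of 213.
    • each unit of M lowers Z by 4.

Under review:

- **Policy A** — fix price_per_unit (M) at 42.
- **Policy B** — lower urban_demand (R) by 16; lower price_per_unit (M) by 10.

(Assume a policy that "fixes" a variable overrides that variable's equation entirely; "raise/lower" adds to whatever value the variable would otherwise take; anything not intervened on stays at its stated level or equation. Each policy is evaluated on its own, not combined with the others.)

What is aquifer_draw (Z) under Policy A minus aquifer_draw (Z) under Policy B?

Policy A (M := 42):
  R = 40
  H = 68
  M = 42
  Z = 213 − 4·42 = 45
Policy B (R − 16, M − 10):
  R = 40 − 16 = 24
  H = 68
  M = 152 − 4·24 + 4·68 (−10 from intervention) = 318
  Z = 213 − 4·318 = -1059
Z: 45 − (-1059) = 1104

1104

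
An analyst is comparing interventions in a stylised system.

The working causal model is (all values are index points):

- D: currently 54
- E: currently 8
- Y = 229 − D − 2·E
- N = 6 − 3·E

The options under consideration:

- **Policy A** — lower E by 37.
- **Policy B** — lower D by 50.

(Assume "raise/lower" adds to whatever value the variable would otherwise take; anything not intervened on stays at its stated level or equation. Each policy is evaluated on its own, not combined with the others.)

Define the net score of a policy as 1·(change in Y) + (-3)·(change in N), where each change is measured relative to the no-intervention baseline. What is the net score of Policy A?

Baseline:
  D = 54
  E = 8
  Y = 229 − 54 − 2·8 = 159
  N = 6 − 3·8 = -18
Policy A (E − 37):
  D = 54
  E = 8 − 37 = -29
  Y = 229 − 54 − 2·(-29) = 233
  N = 6 − 3·(-29) = 93
ΔY = 233 − 159 = 74; ΔN = 93 − (-18) = 111
Score = 1·74 + (-3)·111 = -259

-259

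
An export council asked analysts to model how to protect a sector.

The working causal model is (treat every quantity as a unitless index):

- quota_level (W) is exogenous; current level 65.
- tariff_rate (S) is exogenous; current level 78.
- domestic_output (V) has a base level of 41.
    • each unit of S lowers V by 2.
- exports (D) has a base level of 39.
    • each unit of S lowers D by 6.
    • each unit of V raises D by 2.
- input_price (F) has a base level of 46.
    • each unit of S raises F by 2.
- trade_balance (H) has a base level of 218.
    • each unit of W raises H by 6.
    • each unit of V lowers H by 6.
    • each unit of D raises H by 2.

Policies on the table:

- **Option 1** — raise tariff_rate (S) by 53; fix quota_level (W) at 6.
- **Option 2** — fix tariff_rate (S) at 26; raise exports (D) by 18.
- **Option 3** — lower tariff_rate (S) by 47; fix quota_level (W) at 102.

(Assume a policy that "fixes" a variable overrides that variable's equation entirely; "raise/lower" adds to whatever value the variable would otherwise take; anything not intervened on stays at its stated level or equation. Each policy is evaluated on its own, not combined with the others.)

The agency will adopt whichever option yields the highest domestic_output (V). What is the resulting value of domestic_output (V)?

Option 1 (S + 53, W := 6):
  S = 78 + 53 = 131
  V = 41 − 2·131 = -221
Option 2 (S := 26, D + 18):
  S = 26
  V = 41 − 2·26 = -11
Option 3 (S − 47, W := 102):
  S = 78 − 47 = 31
  V = 41 − 2·31 = -21
Comparing — Option 1: V=-221, Option 2: V=-11, Option 3: V=-21. Highest is -11 (Option 2).

-11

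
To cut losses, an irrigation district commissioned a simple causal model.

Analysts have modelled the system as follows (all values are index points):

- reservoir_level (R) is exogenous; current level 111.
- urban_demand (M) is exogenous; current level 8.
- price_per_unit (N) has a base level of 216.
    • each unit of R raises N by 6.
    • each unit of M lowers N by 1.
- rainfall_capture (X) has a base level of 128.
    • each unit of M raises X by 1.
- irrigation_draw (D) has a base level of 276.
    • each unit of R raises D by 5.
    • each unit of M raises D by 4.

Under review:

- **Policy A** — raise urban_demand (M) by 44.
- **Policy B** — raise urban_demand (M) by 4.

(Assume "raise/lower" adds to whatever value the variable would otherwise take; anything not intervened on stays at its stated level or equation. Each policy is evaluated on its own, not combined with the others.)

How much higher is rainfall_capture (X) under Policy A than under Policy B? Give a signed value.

Policy A (M + 44):
  M = 8 + 44 = 52
  X = 128 + 52 = 180
Policy B (M + 4):
  M = 8 + 4 = 12
  X = 128 + 12 = 140
X: 180 − 140 = 40

40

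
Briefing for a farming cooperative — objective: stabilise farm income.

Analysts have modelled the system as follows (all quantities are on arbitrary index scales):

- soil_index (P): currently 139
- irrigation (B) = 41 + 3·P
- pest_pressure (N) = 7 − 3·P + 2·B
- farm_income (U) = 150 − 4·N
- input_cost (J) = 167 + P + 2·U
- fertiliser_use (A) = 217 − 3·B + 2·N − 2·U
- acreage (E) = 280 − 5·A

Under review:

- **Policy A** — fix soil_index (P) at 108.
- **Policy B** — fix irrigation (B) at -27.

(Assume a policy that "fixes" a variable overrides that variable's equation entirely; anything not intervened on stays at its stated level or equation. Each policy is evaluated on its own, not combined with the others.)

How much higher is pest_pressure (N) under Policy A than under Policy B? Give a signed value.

Policy A (P := 108):
  P = 108
  B = 41 + 3·108 = 365
  N = 7 − 3·108 + 2·365 = 413
Policy B (B := -27):
  P = 139
  B = -27
  N = 7 − 3·139 + 2·(-27) = -464
N: 413 − (-464) = 877

877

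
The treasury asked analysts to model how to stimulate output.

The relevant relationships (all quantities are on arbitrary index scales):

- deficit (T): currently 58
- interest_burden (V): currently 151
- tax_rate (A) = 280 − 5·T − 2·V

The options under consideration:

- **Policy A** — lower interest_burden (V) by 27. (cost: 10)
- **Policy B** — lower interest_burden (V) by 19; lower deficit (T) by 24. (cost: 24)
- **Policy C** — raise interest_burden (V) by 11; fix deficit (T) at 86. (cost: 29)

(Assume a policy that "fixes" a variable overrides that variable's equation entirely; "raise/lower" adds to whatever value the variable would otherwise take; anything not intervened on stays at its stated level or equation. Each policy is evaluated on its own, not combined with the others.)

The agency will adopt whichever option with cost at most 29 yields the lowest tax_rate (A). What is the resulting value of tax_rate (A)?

Policy A (V − 27):
  T = 58
  V = 151 − 27 = 124
  A = 280 − 5·58 − 2·124 = -258
Policy B (V − 19, T − 24):
  T = 58 − 24 = 34
  V = 151 − 19 = 132
  A = 280 − 5·34 − 2·132 = -154
Policy C (V + 11, T := 86):
  T = 86
  V = 151 + 11 = 162
  A = 280 − 5·86 − 2·162 = -474
Comparing — Policy A: A=-258, Policy B: A=-154, Policy C: A=-474. Lowest is -474 (Policy C).

-474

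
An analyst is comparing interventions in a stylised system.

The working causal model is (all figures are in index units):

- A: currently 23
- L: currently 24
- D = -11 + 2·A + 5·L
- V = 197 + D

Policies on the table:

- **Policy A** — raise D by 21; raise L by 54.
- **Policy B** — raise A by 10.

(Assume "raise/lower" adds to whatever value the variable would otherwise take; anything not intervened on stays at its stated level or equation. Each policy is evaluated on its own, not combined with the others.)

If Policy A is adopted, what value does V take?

643

Policy A (D + 21, L + 54):
  A = 23
  L = 24 + 54 = 78
  D = -11 + 2·23 + 5·78 (+21 from intervention) = 446
  V = 197 + 446 = 643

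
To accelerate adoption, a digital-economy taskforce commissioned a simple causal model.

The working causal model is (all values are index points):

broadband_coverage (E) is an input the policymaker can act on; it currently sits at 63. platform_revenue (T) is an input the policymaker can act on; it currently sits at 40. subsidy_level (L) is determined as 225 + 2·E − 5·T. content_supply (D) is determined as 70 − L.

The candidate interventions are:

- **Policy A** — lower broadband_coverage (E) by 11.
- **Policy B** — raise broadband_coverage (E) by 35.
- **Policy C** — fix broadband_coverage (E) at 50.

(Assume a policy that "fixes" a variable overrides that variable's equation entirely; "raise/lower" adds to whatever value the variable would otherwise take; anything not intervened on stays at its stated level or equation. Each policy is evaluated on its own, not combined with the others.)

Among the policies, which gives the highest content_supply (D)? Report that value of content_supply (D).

Policy A (E − 11):
  E = 63 − 11 = 52
  T = 40
  L = 225 + 2·52 − 5·40 = 129
  D = 70 − 129 = -59
Policy B (E + 35):
  E = 63 + 35 = 98
  T = 40
  L = 225 + 2·98 − 5·40 = 221
  D = 70 − 221 = -151
Policy C (E := 50):
  E = 50
  T = 40
  L = 225 + 2·50 − 5·40 = 125
  D = 70 − 125 = -55
Comparing — Policy A: D=-59, Policy B: D=-151, Policy C: D=-55. Highest is -55 (Policy C).

-55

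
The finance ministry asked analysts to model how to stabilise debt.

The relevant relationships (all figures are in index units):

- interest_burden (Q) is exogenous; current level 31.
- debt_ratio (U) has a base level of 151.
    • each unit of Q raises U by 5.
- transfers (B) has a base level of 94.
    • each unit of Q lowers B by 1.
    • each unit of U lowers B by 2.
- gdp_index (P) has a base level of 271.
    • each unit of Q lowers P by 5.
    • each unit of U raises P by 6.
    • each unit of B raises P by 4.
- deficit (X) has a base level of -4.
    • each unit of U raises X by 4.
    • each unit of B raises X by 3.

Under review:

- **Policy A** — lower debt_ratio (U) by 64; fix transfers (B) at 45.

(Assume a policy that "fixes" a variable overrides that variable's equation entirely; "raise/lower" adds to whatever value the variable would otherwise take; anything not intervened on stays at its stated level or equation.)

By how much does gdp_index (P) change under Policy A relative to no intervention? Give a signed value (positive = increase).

Baseline:
  Q = 31
  U = 151 + 5·31 = 306
  B = 94 − 31 − 2·306 = -549
  P = 271 − 5·31 + 6·306 + 4·(-549) = -244
Policy A (U − 64, B := 45):
  Q = 31
  U = 151 + 5·31 (−64 from intervention) = 242
  B = 45
  P = 271 − 5·31 + 6·242 + 4·45 = 1748
Change in P: 1748 − (-244) = 1992

1992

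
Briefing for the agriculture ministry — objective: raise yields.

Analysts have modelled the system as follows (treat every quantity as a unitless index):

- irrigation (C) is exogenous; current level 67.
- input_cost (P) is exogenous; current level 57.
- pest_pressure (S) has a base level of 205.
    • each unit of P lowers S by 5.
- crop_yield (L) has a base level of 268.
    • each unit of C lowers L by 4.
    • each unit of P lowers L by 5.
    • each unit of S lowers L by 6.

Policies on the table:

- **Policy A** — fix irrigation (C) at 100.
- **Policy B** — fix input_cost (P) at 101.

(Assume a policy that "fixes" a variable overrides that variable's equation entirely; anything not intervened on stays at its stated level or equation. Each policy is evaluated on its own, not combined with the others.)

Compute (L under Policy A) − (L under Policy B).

-1232

Policy A (C := 100):
  C = 100
  P = 57
  S = 205 − 5·57 = -80
  L = 268 − 4·100 − 5·57 − 6·(-80) = 63
Policy B (P := 101):
  C = 67
  P = 101
  S = 205 − 5·101 = -300
  L = 268 − 4·67 − 5·101 − 6·(-300) = 1295
L: 63 − 1295 = -1232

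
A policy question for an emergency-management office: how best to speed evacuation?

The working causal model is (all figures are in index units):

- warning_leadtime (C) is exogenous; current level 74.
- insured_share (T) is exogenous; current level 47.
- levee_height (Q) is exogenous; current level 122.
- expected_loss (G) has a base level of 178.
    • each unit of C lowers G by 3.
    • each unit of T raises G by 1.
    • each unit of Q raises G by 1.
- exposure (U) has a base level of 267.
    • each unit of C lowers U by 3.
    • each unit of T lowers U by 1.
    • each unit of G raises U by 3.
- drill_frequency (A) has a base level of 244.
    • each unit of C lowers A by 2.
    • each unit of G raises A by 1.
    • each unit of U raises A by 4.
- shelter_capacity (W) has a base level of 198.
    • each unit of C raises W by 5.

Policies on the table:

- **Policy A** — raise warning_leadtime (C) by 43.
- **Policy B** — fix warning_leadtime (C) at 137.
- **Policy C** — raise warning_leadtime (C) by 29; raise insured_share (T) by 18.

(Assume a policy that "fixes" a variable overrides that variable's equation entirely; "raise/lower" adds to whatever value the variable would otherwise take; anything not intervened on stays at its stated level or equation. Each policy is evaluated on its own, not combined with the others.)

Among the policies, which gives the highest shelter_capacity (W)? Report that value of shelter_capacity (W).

Policy A (C + 43):
  C = 74 + 43 = 117
  W = 198 + 5·117 = 783
Policy B (C := 137):
  C = 137
  W = 198 + 5·137 = 883
Policy C (C + 29, T + 18):
  C = 74 + 29 = 103
  W = 198 + 5·103 = 713
Comparing — Policy A: W=783, Policy B: W=883, Policy C: W=713. Highest is 883 (Policy B).

883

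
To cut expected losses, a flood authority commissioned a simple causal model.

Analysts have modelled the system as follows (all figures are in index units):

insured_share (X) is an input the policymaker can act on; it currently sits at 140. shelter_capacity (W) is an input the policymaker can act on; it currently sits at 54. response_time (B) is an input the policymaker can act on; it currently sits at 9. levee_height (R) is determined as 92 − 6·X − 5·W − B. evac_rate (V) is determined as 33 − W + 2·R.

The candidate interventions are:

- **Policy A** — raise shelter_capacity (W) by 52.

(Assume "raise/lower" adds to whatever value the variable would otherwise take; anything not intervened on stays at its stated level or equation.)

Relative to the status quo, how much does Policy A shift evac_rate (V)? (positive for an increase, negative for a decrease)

Baseline:
  X = 140
  W = 54
  B = 9
  R = 92 − 6·140 − 5·54 − 9 = -1027
  V = 33 − 54 + 2·(-1027) = -2075
Policy A (W + 52):
  X = 140
  W = 54 + 52 = 106
  B = 9
  R = 92 − 6·140 − 5·106 − 9 = -1287
  V = 33 − 106 + 2·(-1287) = -2647
Change in V: -2647 − (-2075) = -572

-572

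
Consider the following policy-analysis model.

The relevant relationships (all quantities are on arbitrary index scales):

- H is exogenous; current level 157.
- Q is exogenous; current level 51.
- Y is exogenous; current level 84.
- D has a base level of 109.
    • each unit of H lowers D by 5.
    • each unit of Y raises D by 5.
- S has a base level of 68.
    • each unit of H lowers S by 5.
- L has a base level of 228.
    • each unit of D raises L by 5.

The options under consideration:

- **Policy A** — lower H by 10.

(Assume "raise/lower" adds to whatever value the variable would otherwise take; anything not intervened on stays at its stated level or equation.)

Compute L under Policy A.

Policy A (H − 10):
  H = 157 − 10 = 147
  Y = 84
  D = 109 − 5·147 + 5·84 = -206
  L = 228 + 5·(-206) = -802

-802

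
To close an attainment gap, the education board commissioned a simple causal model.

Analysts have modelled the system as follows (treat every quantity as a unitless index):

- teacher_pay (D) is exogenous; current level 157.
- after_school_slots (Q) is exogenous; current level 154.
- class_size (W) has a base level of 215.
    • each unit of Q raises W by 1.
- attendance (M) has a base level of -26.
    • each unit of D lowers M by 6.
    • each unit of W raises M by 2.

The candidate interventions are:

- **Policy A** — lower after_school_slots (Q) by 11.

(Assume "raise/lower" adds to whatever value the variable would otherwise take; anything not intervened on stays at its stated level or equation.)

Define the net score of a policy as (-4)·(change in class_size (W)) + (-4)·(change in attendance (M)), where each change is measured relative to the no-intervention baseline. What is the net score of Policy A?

132

Baseline:
  D = 157
  Q = 154
  W = 215 + 154 = 369
  M = -26 − 6·157 + 2·369 = -230
Policy A (Q − 11):
  D = 157
  Q = 154 − 11 = 143
  W = 215 + 143 = 358
  M = -26 − 6·157 + 2·358 = -252
ΔW = 358 − 369 = -11; ΔM = -252 − (-230) = -22
Score = (-4)·(-11) + (-4)·(-22) = 132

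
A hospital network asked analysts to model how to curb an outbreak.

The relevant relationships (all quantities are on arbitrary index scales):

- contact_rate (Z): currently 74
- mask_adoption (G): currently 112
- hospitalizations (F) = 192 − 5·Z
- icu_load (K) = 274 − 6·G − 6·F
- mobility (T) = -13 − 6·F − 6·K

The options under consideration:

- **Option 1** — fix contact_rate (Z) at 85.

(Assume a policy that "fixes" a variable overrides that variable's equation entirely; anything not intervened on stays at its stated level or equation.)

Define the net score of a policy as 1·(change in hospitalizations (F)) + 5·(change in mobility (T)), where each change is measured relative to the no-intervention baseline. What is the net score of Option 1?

-8305

Baseline:
  Z = 74
  G = 112
  F = 192 − 5·74 = -178
  K = 274 − 6·112 − 6·(-178) = 670
  T = -13 − 6·(-178) − 6·670 = -2965
Option 1 (Z := 85):
  Z = 85
  G = 112
  F = 192 − 5·85 = -233
  K = 274 − 6·112 − 6·(-233) = 1000
  T = -13 − 6·(-233) − 6·1000 = -4615
ΔF = -233 − (-178) = -55; ΔT = -4615 − (-2965) = -1650
Score = 1·(-55) + 5·(-1650) = -8305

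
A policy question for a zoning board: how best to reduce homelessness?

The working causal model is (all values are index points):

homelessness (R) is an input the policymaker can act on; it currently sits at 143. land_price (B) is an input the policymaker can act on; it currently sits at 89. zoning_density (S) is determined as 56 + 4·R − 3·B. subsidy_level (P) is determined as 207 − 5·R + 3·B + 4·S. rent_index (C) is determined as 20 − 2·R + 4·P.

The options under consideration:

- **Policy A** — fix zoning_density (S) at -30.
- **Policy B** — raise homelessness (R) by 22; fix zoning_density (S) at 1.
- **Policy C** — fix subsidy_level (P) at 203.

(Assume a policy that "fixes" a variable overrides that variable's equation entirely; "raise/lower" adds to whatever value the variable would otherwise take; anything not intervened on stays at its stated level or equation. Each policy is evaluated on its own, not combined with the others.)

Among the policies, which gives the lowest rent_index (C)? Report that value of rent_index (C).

-1710

Policy A (S := -30):
  R = 143
  B = 89
  S = -30
  P = 207 − 5·143 + 3·89 + 4·(-30) = -361
  C = 20 − 2·143 + 4·(-361) = -1710
Policy B (R + 22, S := 1):
  R = 143 + 22 = 165
  B = 89
  S = 1
  P = 207 − 5·165 + 3·89 + 4·1 = -347
  C = 20 − 2·165 + 4·(-347) = -1698
Policy C (P := 203):
  R = 143
  B = 89
  S = 56 + 4·143 − 3·89 = 361
  P = 203
  C = 20 − 2·143 + 4·203 = 546
Comparing — Policy A: C=-1710, Policy B: C=-1698, Policy C: C=546. Lowest is -1710 (Policy A).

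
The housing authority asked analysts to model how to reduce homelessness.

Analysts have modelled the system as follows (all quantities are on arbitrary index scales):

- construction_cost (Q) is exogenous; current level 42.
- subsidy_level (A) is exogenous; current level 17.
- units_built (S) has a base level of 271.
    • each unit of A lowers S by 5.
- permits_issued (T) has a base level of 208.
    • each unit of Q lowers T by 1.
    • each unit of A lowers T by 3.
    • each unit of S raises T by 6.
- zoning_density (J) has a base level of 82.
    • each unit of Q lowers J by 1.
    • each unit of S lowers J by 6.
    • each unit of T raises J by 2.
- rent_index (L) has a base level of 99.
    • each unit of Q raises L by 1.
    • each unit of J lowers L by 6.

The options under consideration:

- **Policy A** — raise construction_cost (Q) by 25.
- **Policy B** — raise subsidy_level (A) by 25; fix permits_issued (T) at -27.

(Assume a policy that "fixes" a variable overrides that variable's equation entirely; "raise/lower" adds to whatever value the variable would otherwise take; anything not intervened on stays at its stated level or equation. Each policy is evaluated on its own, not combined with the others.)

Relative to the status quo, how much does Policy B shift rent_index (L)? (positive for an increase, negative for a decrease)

Baseline:
  Q = 42
  A = 17
  S = 271 − 5·17 = 186
  T = 208 − 42 − 3·17 + 6·186 = 1231
  J = 82 − 42 − 6·186 + 2·1231 = 1386
  L = 99 + 42 − 6·1386 = -8175
Policy B (A + 25, T := -27):
  Q = 42
  A = 17 + 25 = 42
  S = 271 − 5·42 = 61
  T = -27
  J = 82 − 42 − 6·61 + 2·(-27) = -380
  L = 99 + 42 − 6·(-380) = 2421
Change in L: 2421 − (-8175) = 10596

10596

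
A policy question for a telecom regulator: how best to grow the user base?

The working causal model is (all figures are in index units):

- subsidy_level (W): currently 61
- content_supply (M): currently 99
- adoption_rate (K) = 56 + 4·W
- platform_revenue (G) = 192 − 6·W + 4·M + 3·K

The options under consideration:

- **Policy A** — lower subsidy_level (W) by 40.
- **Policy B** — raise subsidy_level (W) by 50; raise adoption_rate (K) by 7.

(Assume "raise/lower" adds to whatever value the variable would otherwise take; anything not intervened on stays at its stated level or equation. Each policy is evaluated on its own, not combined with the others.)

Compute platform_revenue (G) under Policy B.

Policy B (W + 50, K + 7):
  W = 61 + 50 = 111
  M = 99
  K = 56 + 4·111 (+7 from intervention) = 507
  G = 192 − 6·111 + 4·99 + 3·507 = 1443

1443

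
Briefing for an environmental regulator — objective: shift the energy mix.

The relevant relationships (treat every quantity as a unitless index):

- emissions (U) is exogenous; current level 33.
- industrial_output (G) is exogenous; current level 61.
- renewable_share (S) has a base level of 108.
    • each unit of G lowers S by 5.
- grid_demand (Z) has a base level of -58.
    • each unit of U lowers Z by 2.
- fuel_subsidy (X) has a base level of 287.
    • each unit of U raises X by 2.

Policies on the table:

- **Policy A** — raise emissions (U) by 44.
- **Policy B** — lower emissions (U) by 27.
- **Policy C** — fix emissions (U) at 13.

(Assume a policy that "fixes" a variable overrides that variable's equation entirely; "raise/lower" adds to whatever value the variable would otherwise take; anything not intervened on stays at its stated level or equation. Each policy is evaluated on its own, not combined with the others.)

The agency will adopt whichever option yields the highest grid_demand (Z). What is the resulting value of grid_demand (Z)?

Policy A (U + 44):
  U = 33 + 44 = 77
  Z = -58 − 2·77 = -212
Policy B (U − 27):
  U = 33 − 27 = 6
  Z = -58 − 2·6 = -70
Policy C (U := 13):
  U = 13
  Z = -58 − 2·13 = -84
Comparing — Policy A: Z=-212, Policy B: Z=-70, Policy C: Z=-84. Highest is -70 (Policy B).

-70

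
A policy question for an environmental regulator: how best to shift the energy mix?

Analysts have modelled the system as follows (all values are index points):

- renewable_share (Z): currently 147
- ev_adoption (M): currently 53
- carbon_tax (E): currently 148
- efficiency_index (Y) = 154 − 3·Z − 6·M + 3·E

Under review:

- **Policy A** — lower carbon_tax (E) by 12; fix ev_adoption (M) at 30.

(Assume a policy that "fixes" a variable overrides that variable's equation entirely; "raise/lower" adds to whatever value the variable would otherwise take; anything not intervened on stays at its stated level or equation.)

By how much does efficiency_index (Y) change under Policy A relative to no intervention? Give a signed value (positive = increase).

Baseline:
  Z = 147
  M = 53
  E = 148
  Y = 154 − 3·147 − 6·53 + 3·148 = -161
Policy A (E − 12, M := 30):
  Z = 147
  M = 30
  E = 148 − 12 = 136
  Y = 154 − 3·147 − 6·30 + 3·136 = -59
Change in Y: -59 − (-161) = 102

102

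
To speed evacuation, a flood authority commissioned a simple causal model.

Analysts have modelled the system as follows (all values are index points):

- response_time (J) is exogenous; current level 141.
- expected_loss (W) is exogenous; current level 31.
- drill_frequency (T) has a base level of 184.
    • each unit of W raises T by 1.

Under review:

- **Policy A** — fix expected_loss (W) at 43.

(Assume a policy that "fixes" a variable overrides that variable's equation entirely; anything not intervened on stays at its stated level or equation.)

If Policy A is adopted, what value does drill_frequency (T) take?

Policy A (W := 43):
  W = 43
  T = 184 + 43 = 227

227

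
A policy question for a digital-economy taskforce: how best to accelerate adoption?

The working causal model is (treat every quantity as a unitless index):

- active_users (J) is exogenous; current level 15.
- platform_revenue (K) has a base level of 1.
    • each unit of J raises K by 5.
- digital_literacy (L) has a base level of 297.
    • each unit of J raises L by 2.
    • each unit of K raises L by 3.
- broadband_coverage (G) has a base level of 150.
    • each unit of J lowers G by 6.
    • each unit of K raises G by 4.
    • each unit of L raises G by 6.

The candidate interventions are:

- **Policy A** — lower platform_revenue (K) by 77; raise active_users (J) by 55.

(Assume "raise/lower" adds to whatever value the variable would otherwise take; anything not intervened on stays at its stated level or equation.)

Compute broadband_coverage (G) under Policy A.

Policy A (K − 77, J + 55):
  J = 15 + 55 = 70
  K = 1 + 5·70 (−77 from intervention) = 274
  L = 297 + 2·70 + 3·274 = 1259
  G = 150 − 6·70 + 4·274 + 6·1259 = 8380

8380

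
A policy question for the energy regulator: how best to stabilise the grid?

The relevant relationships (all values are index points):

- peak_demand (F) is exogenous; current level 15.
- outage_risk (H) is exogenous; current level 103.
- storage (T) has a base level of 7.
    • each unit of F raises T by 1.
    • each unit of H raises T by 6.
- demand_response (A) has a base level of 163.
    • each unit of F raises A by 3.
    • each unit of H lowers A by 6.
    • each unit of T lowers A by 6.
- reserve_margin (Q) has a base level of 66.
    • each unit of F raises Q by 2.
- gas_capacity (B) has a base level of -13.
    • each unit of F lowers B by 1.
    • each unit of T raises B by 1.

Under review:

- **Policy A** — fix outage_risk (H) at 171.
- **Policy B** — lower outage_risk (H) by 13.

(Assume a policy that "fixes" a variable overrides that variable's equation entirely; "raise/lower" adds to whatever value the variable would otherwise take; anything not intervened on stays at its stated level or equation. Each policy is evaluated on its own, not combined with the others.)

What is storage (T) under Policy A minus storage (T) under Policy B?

486

Policy A (H := 171):
  F = 15
  H = 171
  T = 7 + 15 + 6·171 = 1048
Policy B (H − 13):
  F = 15
  H = 103 − 13 = 90
  T = 7 + 15 + 6·90 = 562
T: 1048 − 562 = 486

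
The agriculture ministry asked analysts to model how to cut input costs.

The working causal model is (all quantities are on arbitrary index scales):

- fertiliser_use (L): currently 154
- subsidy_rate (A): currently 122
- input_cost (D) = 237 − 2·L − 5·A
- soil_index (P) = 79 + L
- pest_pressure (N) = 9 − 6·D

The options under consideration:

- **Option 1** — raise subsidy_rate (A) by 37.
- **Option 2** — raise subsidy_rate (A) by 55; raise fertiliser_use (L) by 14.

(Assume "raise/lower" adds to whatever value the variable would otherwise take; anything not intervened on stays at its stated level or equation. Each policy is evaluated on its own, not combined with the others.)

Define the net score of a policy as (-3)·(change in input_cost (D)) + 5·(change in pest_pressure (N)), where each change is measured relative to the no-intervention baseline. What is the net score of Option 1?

6105

Baseline:
  L = 154
  A = 122
  D = 237 − 2·154 − 5·122 = -681
  N = 9 − 6·(-681) = 4095
Option 1 (A + 37):
  L = 154
  A = 122 + 37 = 159
  D = 237 − 2·154 − 5·159 = -866
  N = 9 − 6·(-866) = 5205
ΔD = -866 − (-681) = -185; ΔN = 5205 − 4095 = 1110
Score = (-3)·(-185) + 5·1110 = 6105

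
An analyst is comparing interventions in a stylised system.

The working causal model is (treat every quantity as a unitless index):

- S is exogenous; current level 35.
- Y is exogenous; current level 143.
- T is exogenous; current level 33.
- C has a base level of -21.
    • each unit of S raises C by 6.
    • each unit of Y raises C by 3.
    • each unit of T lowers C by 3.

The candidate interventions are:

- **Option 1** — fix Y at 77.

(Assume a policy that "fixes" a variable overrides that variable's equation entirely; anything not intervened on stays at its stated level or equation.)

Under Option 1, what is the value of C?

321

Option 1 (Y := 77):
  S = 35
  Y = 77
  T = 33
  C = -21 + 6·35 + 3·77 − 3·33 = 321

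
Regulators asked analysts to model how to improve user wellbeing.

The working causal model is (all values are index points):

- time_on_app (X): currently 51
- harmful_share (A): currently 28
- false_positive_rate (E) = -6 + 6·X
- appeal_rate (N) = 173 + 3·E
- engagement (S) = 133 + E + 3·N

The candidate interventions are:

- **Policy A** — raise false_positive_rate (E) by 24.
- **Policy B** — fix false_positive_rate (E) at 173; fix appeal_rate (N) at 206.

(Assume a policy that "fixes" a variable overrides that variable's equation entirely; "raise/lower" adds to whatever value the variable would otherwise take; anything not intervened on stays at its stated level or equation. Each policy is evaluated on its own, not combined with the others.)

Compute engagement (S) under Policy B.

Policy B (E := 173, N := 206):
  X = 51
  E = 173
  N = 206
  S = 133 + 173 + 3·206 = 924

924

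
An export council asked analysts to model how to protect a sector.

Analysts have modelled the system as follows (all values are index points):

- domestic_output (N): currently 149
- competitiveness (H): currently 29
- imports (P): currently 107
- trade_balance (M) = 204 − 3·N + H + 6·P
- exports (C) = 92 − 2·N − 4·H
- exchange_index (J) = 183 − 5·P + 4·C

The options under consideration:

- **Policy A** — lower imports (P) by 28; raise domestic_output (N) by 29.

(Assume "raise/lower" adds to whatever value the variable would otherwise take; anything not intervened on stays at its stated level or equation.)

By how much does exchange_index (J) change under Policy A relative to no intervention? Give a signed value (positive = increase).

-92

Baseline:
  N = 149
  H = 29
  P = 107
  C = 92 − 2·149 − 4·29 = -322
  J = 183 − 5·107 + 4·(-322) = -1640
Policy A (P − 28, N + 29):
  N = 149 + 29 = 178
  H = 29
  P = 107 − 28 = 79
  C = 92 − 2·178 − 4·29 = -380
  J = 183 − 5·79 + 4·(-380) = -1732
Change in J: -1732 − (-1640) = -92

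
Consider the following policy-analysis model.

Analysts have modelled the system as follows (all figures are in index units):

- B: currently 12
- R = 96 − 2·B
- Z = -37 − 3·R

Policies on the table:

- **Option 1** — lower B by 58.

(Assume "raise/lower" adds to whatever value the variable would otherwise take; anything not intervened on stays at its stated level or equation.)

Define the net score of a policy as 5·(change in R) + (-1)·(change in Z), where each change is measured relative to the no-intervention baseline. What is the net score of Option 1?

928

Baseline:
  B = 12
  R = 96 − 2·12 = 72
  Z = -37 − 3·72 = -253
Option 1 (B − 58):
  B = 12 − 58 = -46
  R = 96 − 2·(-46) = 188
  Z = -37 − 3·188 = -601
ΔR = 188 − 72 = 116; ΔZ = -601 − (-253) = -348
Score = 5·116 + (-1)·(-348) = 928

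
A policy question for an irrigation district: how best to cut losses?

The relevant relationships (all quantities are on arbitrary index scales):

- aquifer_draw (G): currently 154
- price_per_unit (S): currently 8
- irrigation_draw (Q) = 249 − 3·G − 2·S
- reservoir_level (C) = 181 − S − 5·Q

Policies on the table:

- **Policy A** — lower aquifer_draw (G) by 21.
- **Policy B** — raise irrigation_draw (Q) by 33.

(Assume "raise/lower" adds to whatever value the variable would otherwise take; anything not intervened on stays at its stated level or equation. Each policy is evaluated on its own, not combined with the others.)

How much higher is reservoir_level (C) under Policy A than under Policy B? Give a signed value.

-150

Policy A (G − 21):
  G = 154 − 21 = 133
  S = 8
  Q = 249 − 3·133 − 2·8 = -166
  C = 181 − 8 − 5·(-166) = 1003
Policy B (Q + 33):
  G = 154
  S = 8
  Q = 249 − 3·154 − 2·8 (+33 from intervention) = -196
  C = 181 − 8 − 5·(-196) = 1153
C: 1003 − 1153 = -150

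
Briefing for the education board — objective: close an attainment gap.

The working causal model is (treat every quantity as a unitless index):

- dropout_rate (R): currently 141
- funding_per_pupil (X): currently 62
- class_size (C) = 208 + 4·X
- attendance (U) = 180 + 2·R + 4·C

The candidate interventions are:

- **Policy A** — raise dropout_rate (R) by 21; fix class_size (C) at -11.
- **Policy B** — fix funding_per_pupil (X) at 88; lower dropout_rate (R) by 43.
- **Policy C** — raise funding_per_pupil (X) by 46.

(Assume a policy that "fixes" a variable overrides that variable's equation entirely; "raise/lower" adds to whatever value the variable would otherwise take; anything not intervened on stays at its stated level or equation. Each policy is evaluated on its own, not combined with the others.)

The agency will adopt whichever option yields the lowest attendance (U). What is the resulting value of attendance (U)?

460

Policy A (R + 21, C := -11):
  R = 141 + 21 = 162
  X = 62
  C = -11
  U = 180 + 2·162 + 4·(-11) = 460
Policy B (X := 88, R − 43):
  R = 141 − 43 = 98
  X = 88
  C = 208 + 4·88 = 560
  U = 180 + 2·98 + 4·560 = 2616
Policy C (X + 46):
  R = 141
  X = 62 + 46 = 108
  C = 208 + 4·108 = 640
  U = 180 + 2·141 + 4·640 = 3022
Comparing — Policy A: U=460, Policy B: U=2616, Policy C: U=3022. Lowest is 460 (Policy A).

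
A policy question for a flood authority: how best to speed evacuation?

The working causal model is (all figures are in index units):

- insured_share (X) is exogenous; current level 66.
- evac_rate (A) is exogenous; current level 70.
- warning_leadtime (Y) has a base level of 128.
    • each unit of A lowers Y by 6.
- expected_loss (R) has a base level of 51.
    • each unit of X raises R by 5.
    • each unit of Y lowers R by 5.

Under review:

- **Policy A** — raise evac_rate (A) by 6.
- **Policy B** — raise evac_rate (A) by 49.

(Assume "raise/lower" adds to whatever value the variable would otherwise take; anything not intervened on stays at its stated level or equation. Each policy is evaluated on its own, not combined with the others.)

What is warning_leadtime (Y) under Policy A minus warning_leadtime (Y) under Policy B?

Policy A (A + 6):
  A = 70 + 6 = 76
  Y = 128 − 6·76 = -328
Policy B (A + 49):
  A = 70 + 49 = 119
  Y = 128 − 6·119 = -586
Y: -328 − (-586) = 258

258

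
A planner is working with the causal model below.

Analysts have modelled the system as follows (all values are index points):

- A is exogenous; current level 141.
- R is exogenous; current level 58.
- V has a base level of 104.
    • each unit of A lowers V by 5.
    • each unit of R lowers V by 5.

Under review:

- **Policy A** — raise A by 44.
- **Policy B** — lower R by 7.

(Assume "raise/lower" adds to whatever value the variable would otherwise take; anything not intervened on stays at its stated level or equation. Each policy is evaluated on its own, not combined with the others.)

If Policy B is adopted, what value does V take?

Policy B (R − 7):
  A = 141
  R = 58 − 7 = 51
  V = 104 − 5·141 − 5·51 = -856

-856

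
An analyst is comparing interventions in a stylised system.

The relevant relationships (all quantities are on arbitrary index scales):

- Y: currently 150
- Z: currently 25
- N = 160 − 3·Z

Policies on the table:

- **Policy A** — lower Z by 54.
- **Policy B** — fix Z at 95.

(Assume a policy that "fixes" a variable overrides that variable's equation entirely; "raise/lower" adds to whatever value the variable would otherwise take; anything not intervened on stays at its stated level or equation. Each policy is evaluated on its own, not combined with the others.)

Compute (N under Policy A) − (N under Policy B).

Policy A (Z − 54):
  Z = 25 − 54 = -29
  N = 160 − 3·(-29) = 247
Policy B (Z := 95):
  Z = 95
  N = 160 − 3·95 = -125
N: 247 − (-125) = 372

372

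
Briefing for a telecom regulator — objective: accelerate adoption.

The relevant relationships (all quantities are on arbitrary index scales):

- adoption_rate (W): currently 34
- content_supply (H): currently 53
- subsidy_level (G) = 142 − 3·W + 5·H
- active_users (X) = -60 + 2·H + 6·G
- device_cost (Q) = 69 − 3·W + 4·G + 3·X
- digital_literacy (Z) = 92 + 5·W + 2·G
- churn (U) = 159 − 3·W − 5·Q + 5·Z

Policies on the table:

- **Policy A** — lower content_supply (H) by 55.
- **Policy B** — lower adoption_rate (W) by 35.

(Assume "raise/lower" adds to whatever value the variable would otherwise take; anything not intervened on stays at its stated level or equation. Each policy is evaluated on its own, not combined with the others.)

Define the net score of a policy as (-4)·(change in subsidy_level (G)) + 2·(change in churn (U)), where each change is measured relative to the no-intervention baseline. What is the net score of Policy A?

59400

Baseline:
  W = 34
  H = 53
  G = 142 − 3·34 + 5·53 = 305
  X = -60 + 2·53 + 6·305 = 1876
  Q = 69 − 3·34 + 4·305 + 3·1876 = 6815
  Z = 92 + 5·34 + 2·305 = 872
  U = 159 − 3·34 − 5·6815 + 5·872 = -29658
Policy A (H − 55):
  W = 34
  H = 53 − 55 = -2
  G = 142 − 3·34 + 5·(-2) = 30
  X = -60 + 2·(-2) + 6·30 = 116
  Q = 69 − 3·34 + 4·30 + 3·116 = 435
  Z = 92 + 5·34 + 2·30 = 322
  U = 159 − 3·34 − 5·435 + 5·322 = -508
ΔG = 30 − 305 = -275; ΔU = -508 − (-29658) = 29150
Score = (-4)·(-275) + 2·29150 = 59400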